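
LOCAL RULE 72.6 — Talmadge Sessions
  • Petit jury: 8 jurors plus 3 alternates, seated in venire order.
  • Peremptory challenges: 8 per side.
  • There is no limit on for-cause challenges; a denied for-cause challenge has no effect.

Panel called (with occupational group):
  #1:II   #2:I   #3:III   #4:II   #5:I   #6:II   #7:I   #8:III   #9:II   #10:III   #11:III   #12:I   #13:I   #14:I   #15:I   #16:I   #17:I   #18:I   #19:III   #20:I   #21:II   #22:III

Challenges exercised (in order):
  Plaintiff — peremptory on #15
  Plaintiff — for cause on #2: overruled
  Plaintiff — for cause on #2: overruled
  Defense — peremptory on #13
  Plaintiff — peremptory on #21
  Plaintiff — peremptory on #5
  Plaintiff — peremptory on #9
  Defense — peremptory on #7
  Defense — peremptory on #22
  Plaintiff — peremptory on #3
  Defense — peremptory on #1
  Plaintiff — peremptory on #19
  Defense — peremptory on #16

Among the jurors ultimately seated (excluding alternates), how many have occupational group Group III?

3

Removed: #1, #3, #5, #7, #9, #13, #15, #16, #19, #21, #22.
Seated jurors 1–8: #2, #4, #6, #8, #10, #11, #12, #14 (alternates #17, #18, #20 not counted).
Of those, in Group III: #8, #10, #11 → 3.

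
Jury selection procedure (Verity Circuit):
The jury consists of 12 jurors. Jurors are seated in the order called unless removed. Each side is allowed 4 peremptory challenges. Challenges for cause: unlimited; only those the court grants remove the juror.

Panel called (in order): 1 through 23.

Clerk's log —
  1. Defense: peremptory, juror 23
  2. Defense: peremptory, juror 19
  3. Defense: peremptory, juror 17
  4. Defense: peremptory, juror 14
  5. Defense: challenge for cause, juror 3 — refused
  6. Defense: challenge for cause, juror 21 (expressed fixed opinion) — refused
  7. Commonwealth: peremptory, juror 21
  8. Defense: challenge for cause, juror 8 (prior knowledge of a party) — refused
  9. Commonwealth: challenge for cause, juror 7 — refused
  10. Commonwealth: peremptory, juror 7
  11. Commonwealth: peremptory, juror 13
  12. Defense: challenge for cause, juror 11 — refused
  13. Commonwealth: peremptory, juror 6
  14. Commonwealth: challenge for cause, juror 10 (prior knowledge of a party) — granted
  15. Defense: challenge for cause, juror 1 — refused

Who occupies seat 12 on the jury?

18

Removed: #6, #7, #10, #13, #14, #17, #19, #21, #23. (#1, #3, #8, #11 stay — for-cause denied.)
Filling seats in venire order through position 12: #1, #2, #3, #4, #5, #8, #9, #11, #12, #15, #16, #18.
So seat 12 is #18.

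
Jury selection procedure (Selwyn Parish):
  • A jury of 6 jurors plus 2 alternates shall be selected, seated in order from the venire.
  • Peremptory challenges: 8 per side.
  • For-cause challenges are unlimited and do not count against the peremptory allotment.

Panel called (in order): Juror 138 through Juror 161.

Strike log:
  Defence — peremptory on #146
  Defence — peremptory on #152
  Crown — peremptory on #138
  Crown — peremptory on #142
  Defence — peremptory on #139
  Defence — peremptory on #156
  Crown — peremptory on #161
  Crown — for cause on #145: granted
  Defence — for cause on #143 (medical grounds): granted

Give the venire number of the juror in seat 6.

Removed: #138, #139, #142, #143, #145, #146, #152, #156, #161.
Filling seats in venire order through position 6: #140, #141, #144, #147, #148, #149.
So seat 6 is #149.

149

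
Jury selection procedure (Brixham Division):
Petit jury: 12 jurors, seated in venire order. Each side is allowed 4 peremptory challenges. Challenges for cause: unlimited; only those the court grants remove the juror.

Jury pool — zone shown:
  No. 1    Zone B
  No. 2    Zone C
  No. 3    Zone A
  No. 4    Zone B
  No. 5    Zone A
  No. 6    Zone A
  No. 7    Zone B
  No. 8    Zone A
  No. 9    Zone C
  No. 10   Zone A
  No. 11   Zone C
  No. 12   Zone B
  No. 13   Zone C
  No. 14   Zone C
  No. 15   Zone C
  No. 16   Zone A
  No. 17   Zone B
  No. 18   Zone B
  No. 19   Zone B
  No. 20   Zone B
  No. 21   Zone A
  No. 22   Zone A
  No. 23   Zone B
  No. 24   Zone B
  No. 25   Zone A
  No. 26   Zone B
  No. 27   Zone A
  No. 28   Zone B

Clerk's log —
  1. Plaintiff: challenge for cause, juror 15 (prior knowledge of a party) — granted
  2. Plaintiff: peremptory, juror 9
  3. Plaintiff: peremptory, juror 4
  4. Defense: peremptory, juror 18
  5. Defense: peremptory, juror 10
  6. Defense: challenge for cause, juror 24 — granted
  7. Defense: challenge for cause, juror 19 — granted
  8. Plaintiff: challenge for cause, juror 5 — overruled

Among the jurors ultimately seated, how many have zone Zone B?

Removed: #4, #9, #10, #15, #18, #19, #24.
Seated jurors 1–12: #1, #2, #3, #5, #6, #7, #8, #11, #12, #13, #14, #16.
Of those, in Zone B: #1, #7, #12 → 3.

3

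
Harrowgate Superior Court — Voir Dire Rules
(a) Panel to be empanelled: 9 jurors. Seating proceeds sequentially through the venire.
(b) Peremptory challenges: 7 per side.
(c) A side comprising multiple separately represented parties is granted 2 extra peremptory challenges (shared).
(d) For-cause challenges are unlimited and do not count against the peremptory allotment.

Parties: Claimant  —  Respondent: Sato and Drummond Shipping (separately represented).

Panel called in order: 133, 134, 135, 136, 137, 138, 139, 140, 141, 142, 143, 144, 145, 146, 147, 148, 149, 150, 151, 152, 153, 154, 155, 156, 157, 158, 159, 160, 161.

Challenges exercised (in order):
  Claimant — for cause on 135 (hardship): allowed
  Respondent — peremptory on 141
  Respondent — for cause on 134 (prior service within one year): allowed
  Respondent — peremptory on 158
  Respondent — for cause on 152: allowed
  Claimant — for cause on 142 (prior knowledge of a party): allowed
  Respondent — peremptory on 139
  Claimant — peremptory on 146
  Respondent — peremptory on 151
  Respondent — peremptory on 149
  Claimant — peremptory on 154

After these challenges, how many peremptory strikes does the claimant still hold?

Claimant allotment: 7.
Claimant peremptories used: #146, #154 — 2 (for-cause on #135, #142 don't count).
Remaining: 7 − 2 = 5.

5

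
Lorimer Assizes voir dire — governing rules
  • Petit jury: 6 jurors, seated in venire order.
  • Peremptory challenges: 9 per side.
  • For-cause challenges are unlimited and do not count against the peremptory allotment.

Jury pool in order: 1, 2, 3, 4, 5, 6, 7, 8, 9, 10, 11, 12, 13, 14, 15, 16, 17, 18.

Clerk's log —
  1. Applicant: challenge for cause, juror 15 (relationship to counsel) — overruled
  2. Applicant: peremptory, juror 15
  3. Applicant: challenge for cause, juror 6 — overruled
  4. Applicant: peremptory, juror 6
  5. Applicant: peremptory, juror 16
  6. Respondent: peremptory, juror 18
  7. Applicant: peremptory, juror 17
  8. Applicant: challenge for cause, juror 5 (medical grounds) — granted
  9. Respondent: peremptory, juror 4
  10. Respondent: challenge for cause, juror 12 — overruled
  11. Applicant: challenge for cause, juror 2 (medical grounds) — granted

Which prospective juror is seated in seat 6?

10

Removed: #2, #4, #5, #6, #15, #16, #17, #18. (#12 stays — for-cause denied.)
Filling seats in venire order through position 6: #1, #3, #7, #8, #9, #10.
So seat 6 is #10.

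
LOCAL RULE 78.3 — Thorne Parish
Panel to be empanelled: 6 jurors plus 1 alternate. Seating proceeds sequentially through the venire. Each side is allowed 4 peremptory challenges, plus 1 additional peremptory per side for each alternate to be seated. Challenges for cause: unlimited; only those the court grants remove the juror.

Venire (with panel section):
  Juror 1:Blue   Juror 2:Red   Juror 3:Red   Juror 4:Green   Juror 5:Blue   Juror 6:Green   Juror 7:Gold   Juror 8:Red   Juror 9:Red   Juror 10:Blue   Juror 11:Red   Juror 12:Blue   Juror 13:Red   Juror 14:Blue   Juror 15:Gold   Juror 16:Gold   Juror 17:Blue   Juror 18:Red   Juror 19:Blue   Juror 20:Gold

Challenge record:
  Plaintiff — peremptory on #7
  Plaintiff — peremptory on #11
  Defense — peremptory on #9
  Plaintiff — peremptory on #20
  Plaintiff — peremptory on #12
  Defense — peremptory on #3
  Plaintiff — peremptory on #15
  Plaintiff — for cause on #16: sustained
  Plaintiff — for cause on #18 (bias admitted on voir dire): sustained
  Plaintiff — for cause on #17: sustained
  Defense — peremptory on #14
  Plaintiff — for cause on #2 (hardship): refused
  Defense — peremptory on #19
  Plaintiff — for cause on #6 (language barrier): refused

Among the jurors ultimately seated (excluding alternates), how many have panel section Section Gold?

Removed: #3, #7, #9, #11, #12, #14, #15, #16, #17, #18, #19, #20.
Seated jurors 1–6: #1, #2, #4, #5, #6, #8 (alternates #10 not counted).
None of those are in Section Gold → 0.

0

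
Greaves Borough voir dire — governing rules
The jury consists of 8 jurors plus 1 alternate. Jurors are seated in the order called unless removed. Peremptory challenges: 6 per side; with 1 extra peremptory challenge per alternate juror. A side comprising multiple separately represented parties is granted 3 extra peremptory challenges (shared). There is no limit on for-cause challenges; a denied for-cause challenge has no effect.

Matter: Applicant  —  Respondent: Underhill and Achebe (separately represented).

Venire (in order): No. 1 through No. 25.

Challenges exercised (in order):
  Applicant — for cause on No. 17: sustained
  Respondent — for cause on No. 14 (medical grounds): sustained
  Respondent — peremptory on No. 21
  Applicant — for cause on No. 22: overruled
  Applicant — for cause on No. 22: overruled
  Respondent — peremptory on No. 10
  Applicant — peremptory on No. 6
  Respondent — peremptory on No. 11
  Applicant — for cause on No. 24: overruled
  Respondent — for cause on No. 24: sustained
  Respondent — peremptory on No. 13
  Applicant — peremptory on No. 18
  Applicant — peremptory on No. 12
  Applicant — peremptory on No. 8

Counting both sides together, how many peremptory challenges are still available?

9

Applicant allotment: 6 base + 1 × 1 alternate = 7. Respondent allotment: 6 base + 1 × 1 alternate + 3 multi-party = 10.
Applicant peremptories used: #6, #18, #12, #8 — 4 (for-cause on #17, #22, #22, #24 don't count).
Respondent peremptories used: #21, #10, #11, #13 — 4 (for-cause on #14, #24 don't count).
Remaining: (7 − 4) + (10 − 4) = 9.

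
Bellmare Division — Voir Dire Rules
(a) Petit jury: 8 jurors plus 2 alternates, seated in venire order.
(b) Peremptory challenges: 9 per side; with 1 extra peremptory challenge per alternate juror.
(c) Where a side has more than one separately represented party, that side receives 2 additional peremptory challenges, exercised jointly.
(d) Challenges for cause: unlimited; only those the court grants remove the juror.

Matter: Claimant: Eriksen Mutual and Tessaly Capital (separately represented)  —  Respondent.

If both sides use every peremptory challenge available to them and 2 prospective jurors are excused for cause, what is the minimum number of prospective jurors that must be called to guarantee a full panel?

36

Seats to fill: 8 + 2 alternates = 10.
Peremptories — Claimant: 9 + 1×2 + 2 = 13; Respondent: 9 + 1×2 = 11; total 24.
For-cause removals: 2.
Minimum venire: 10 + 24 + 2 = 36.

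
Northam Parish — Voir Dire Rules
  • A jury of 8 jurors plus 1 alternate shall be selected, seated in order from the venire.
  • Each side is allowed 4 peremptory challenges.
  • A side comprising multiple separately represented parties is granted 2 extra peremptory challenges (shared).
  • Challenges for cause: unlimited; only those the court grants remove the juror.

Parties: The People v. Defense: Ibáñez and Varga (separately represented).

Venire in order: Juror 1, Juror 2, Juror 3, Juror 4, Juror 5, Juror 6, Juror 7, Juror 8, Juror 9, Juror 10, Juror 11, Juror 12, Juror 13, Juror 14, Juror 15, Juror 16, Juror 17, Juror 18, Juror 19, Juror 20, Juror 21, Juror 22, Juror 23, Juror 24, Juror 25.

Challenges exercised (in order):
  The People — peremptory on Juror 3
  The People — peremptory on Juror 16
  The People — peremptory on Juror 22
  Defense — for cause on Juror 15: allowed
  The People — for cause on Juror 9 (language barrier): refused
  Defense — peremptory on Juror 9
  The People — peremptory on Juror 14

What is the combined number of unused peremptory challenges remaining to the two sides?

5

The People allotment: 4. Defense allotment: 4 base + 2 multi-party = 6.
The People peremptories used: #3, #16, #22, #14 — 4 (the for-cause on #9 doesn't count).
Defense peremptories used: #9 — 1 (the for-cause on #15 doesn't count).
Remaining: (4 − 4) + (6 − 1) = 5.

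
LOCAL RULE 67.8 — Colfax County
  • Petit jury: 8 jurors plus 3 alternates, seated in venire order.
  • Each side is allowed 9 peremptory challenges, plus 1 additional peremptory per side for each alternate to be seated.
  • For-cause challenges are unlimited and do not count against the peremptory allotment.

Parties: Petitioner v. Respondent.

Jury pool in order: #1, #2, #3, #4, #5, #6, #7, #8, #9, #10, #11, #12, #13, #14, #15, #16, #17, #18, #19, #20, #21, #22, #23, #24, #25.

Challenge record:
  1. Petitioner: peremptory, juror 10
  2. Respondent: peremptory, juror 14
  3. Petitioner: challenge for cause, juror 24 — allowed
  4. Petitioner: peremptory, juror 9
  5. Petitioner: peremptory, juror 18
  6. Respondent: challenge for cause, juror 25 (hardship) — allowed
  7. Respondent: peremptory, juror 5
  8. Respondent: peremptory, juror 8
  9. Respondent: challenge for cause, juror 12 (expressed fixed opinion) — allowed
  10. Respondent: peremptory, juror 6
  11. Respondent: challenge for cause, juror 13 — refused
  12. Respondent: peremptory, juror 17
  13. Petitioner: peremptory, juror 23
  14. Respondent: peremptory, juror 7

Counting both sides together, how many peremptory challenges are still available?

14

Petitioner allotment: 9 base + 1 × 3 alternates = 12. Respondent allotment: 9 base + 1 × 3 alternates = 12.
Petitioner peremptories used: #10, #9, #18, #23 — 4 (the for-cause on #24 doesn't count).
Respondent peremptories used: #14, #5, #8, #6, #17, #7 — 6 (for-cause on #25, #12, #13 don't count).
Remaining: (12 − 4) + (12 − 6) = 14.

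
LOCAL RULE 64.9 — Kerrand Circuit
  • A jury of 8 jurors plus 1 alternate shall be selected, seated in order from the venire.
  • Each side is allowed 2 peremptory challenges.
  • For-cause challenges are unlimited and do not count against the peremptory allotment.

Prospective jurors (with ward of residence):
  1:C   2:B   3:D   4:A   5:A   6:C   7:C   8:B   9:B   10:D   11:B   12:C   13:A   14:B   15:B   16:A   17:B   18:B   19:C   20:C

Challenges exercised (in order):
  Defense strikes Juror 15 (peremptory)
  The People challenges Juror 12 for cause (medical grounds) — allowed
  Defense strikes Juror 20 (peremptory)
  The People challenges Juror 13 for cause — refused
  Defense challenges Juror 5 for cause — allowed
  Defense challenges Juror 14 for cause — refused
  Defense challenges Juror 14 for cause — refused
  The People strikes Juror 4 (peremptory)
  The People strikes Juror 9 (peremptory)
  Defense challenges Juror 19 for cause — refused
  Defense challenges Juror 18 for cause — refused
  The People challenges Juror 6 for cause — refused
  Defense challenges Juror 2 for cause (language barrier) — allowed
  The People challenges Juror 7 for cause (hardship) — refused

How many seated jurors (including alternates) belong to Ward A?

Removed: #2, #4, #5, #9, #12, #15, #20.
Seated (9 incl. alternates): #1, #3, #6, #7, #8, #10, #11, #13, #14.
Of those, in Ward A: #13 → 1.

1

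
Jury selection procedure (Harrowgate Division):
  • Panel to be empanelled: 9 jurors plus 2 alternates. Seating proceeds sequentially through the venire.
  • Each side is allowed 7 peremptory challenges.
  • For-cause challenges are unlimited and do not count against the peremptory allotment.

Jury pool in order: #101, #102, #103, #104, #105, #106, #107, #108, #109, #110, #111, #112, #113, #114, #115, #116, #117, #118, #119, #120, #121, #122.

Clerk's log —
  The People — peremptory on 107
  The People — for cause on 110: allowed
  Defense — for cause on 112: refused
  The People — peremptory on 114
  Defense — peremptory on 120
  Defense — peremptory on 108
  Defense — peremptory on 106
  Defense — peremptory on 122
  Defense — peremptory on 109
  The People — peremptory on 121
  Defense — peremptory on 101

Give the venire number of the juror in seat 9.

Removed: #101, #106, #107, #108, #109, #110, #114, #120, #121, #122. (#112 stays — for-cause denied.)
Seating in order: seats 1–9 → #102, #103, #104, #105, #111, #112, #113, #115, #116; alternates → #117, #118.
So seat 9 is #116.

116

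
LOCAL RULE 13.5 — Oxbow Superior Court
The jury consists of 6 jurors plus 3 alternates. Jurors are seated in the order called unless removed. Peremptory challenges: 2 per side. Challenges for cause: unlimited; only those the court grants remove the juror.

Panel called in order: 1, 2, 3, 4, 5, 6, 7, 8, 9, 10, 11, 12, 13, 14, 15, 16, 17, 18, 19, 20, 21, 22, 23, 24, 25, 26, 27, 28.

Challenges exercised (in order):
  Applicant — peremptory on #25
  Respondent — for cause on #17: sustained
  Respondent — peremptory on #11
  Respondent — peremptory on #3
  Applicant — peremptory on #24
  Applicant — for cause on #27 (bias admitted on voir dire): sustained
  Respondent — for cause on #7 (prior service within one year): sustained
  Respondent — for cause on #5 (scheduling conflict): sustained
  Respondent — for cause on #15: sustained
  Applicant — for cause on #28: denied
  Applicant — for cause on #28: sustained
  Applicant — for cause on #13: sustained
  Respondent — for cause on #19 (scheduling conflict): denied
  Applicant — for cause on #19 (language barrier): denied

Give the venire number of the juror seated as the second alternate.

12

Removed: #3, #5, #7, #11, #13, #15, #17, #24, #25, #27, #28. (#19 stays — for-cause denied.)
Seating in order: seats 1–6 → #1, #2, #4, #6, #8, #9; alternates → #10, #12, #14.
So alternate 2 is #12.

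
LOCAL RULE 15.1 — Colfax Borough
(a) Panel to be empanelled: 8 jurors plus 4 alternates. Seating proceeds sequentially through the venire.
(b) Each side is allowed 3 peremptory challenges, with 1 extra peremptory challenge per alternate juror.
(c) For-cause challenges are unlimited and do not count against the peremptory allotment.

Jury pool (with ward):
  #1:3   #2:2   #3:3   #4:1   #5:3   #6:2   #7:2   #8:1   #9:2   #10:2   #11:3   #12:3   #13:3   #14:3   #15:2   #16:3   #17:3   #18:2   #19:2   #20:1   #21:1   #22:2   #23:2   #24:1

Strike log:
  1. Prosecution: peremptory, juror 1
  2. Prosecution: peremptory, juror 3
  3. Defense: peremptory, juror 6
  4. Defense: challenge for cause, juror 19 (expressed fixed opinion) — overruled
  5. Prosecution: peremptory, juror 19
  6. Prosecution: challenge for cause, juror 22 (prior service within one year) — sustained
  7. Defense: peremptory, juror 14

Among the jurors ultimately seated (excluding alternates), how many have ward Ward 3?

Removed: #1, #3, #6, #14, #19, #22.
Seated jurors 1–8: #2, #4, #5, #7, #8, #9, #10, #11 (alternates #12, #13, #15, #16 not counted).
Of those, in Ward 3: #5, #11 → 2.

2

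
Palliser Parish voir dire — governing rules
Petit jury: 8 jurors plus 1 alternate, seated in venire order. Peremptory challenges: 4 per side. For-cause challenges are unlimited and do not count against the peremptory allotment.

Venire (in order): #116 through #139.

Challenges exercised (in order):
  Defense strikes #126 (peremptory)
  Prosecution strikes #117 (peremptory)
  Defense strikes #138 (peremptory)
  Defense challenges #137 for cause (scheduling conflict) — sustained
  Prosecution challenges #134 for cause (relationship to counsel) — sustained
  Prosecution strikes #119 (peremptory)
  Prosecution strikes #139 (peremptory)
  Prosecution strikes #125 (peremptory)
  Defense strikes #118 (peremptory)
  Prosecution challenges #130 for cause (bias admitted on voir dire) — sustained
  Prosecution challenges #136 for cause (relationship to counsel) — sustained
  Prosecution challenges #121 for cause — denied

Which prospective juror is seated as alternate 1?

Removed: #117, #118, #119, #125, #126, #130, #134, #136, #137, #138, #139. (#121 stays — for-cause denied.)
Seating in order: seats 1–8 → #116, #120, #121, #122, #123, #124, #127, #128; alternates → #129.
So alternate 1 is #129.

129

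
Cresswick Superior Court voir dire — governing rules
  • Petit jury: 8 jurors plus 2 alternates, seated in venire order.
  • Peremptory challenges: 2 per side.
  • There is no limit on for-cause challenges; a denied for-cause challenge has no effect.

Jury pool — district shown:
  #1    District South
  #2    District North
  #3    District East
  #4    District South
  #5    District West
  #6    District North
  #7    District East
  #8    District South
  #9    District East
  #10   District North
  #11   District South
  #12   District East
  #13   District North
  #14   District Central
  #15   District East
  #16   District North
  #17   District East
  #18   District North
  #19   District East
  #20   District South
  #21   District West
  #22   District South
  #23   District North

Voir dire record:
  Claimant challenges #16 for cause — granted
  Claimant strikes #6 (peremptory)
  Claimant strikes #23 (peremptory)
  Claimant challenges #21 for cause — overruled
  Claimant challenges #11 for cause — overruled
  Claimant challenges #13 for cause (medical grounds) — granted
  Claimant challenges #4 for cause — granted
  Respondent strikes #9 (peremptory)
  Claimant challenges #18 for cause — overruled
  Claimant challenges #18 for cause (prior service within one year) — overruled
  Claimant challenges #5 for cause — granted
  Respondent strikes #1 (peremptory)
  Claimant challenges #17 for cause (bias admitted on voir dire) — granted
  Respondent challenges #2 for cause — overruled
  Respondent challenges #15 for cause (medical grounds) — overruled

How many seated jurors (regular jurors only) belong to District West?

0

Removed: #1, #4, #5, #6, #9, #13, #16, #17, #23.
Seated jurors 1–8: #2, #3, #7, #8, #10, #11, #12, #14 (alternates #15, #18 not counted).
None of those are in District West → 0.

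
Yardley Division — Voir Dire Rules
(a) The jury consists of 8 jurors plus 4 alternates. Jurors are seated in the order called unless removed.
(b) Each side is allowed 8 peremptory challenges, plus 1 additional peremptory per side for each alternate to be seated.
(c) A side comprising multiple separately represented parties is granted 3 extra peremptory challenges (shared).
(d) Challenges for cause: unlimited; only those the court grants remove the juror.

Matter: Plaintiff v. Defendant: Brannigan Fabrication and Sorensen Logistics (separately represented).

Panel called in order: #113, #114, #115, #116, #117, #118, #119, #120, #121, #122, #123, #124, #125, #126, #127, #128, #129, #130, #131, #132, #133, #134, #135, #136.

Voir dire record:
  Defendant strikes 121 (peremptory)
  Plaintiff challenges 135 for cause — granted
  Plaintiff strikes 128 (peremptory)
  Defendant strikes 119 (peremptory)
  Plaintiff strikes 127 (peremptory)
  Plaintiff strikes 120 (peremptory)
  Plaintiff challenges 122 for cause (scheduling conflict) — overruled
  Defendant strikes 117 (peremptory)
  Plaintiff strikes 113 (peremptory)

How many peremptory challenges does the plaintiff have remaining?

8

Plaintiff allotment: 8 base + 1 × 4 alternates = 12.
Plaintiff peremptories used: #128, #127, #120, #113 — 4 (for-cause on #135, #122 don't count).
Remaining: 12 − 4 = 8.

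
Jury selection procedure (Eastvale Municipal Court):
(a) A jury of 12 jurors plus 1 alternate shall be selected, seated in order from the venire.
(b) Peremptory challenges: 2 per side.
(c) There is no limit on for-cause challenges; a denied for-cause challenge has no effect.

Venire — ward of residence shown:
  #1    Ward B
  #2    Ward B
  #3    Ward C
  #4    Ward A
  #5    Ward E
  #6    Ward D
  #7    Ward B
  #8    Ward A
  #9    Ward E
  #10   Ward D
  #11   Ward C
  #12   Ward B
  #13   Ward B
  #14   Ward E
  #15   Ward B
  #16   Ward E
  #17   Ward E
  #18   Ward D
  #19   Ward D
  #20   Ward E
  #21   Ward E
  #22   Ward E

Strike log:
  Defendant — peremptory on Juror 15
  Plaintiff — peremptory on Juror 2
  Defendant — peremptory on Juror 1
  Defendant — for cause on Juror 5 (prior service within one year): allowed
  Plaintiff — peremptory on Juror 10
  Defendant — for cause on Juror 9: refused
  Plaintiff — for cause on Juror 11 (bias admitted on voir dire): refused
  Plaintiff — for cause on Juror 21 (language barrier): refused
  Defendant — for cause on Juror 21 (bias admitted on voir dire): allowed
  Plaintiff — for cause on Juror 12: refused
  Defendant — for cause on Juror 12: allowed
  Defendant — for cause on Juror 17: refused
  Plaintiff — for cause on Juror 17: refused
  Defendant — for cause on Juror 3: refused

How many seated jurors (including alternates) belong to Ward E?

Removed: #1, #2, #5, #10, #12, #15, #21.
Seated (13 incl. alternates): #3, #4, #6, #7, #8, #9, #11, #13, #14, #16, #17, #18, #19.
Of those, in Ward E: #9, #14, #16, #17 → 4.

4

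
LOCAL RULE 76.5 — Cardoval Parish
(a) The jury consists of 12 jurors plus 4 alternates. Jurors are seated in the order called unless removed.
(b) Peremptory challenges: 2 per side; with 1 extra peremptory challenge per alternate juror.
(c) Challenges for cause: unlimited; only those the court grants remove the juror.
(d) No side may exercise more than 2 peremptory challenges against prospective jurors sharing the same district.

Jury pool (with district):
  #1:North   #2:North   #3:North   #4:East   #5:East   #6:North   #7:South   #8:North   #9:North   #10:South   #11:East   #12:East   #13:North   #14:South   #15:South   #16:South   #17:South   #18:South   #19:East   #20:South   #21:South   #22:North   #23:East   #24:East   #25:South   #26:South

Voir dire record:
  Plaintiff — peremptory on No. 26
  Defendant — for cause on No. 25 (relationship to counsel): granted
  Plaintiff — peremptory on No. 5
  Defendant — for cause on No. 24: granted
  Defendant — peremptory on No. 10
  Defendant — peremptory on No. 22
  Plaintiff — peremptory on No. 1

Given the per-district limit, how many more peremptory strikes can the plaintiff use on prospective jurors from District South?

Plaintiff peremptories so far: #26, #5, #1 — 3 of 6 used, 3 left overall.
Against District South: #26 — 1 used; per-district cap 2 leaves 1.
Binding limit: min(3, 1) = 1.

1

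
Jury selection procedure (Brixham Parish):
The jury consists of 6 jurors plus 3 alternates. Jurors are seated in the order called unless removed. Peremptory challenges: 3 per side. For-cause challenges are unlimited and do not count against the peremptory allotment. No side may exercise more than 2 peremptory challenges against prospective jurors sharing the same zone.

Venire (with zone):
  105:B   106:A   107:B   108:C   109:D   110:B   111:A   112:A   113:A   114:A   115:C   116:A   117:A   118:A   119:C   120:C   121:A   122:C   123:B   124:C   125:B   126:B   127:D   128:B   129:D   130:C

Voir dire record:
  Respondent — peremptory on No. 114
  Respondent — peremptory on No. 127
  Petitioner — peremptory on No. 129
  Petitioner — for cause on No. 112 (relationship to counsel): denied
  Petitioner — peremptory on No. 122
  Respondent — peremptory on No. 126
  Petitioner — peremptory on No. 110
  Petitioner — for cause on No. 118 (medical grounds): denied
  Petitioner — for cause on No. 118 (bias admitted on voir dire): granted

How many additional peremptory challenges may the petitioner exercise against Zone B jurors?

Petitioner peremptories so far: #129, #122, #110 — 3 of 3 used, 0 left overall.
Against Zone B: #110 — 1 used; per-zone cap 2 leaves 1.
Binding limit: min(0, 1) = 0.

0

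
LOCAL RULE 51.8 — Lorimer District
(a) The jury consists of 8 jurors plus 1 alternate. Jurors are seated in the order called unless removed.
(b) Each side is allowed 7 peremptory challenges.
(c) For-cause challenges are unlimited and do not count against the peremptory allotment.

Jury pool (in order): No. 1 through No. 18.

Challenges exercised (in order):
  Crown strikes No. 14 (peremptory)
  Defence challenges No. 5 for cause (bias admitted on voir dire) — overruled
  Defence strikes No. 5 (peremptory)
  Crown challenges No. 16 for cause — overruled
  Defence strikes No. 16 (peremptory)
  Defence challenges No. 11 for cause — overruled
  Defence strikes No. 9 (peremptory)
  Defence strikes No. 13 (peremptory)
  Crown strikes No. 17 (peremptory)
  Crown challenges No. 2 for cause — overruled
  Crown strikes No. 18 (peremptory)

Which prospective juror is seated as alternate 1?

11

Removed: #5, #9, #13, #14, #16, #17, #18. (#2, #11 stay — for-cause denied.)
Seating in order: seats 1–8 → #1, #2, #3, #4, #6, #7, #8, #10; alternates → #11.
So alternate 1 is #11.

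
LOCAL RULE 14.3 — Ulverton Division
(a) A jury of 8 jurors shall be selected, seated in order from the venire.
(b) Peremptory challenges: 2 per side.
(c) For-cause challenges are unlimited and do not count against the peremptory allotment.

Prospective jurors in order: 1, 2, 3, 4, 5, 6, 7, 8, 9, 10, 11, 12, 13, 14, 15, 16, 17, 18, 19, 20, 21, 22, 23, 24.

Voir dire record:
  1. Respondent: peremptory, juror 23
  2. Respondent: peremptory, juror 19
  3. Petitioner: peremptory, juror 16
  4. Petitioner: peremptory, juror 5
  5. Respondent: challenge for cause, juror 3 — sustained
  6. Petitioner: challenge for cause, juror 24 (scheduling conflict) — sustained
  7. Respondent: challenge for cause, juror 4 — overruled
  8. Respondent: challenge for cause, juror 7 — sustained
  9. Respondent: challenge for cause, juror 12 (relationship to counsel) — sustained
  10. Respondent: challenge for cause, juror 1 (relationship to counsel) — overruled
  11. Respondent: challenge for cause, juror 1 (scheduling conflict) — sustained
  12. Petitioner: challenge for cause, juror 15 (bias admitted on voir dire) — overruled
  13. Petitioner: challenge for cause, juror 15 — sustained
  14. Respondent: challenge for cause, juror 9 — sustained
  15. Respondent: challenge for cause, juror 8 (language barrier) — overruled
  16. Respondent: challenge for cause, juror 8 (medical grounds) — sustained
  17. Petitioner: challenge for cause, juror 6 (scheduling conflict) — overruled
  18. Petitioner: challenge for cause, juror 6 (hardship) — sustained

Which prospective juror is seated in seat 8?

18

Removed: #1, #3, #5, #6, #7, #8, #9, #12, #15, #16, #19, #23, #24. (#4 stays — for-cause denied.)
Filling seats in venire order through position 8: #2, #4, #10, #11, #13, #14, #17, #18.
So seat 8 is #18.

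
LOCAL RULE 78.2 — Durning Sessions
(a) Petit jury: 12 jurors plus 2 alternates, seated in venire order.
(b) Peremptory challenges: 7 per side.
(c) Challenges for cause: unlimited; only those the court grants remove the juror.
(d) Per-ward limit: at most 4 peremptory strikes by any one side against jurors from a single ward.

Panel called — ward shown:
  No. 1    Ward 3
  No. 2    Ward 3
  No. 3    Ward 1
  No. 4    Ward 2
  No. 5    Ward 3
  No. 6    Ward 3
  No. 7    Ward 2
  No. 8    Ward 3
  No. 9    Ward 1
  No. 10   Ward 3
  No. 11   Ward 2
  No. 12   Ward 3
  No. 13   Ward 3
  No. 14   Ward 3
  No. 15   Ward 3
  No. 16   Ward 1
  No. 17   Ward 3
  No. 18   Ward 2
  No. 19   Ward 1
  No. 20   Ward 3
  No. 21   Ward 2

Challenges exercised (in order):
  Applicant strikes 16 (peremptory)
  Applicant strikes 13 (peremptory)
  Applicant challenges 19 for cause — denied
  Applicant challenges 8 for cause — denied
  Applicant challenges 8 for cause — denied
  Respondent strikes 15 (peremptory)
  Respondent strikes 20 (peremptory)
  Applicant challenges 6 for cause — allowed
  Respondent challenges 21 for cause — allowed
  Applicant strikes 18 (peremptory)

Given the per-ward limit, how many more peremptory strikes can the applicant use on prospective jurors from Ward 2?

Applicant peremptories so far: #16, #13, #18 — 3 of 7 used, 4 left overall.
Against Ward 2: #18 — 1 used; per-ward cap 4 leaves 3.
Binding limit: min(4, 3) = 3.

3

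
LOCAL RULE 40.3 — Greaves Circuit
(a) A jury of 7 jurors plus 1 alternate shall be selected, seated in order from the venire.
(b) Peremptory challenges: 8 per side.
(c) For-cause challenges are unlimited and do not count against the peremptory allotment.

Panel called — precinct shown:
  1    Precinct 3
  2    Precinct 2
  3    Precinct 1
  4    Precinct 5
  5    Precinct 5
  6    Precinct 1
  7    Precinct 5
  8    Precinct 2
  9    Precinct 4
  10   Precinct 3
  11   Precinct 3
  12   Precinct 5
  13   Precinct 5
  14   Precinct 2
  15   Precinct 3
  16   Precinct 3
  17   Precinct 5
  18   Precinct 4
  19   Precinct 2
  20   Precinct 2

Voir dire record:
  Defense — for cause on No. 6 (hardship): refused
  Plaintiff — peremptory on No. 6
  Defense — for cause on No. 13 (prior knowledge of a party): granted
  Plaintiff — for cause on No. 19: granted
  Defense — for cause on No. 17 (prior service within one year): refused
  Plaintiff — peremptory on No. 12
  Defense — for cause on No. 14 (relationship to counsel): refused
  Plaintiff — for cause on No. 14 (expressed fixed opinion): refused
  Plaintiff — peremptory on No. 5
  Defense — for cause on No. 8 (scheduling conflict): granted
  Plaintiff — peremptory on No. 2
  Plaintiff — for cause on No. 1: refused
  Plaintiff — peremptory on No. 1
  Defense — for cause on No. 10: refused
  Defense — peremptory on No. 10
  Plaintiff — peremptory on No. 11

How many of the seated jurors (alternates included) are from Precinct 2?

Removed: #1, #2, #5, #6, #8, #10, #11, #12, #13, #19.
Seated (8 incl. alternates): #3, #4, #7, #9, #14, #15, #16, #17.
Of those, in Precinct 2: #14 → 1.

1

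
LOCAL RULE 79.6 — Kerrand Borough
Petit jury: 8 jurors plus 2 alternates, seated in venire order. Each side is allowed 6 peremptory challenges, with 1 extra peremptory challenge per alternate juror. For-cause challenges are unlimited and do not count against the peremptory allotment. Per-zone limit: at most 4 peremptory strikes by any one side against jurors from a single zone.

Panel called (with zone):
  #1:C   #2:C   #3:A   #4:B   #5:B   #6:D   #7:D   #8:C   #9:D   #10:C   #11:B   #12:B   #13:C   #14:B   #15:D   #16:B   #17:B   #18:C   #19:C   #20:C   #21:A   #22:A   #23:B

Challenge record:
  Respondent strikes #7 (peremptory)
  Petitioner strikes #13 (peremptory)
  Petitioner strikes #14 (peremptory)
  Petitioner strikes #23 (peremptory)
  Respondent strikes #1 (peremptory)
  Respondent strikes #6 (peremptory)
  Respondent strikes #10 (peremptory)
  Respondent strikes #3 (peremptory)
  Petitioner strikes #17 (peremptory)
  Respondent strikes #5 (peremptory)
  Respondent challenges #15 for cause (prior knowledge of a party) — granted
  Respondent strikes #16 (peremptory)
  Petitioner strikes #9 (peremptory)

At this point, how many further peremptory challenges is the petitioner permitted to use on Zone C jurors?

3

Petitioner peremptories so far: #13, #14, #23, #17, #9 — 5 of 8 used, 3 left overall.
Against Zone C: #13 — 1 used; per-zone cap 4 leaves 3.
Binding limit: min(3, 3) = 3.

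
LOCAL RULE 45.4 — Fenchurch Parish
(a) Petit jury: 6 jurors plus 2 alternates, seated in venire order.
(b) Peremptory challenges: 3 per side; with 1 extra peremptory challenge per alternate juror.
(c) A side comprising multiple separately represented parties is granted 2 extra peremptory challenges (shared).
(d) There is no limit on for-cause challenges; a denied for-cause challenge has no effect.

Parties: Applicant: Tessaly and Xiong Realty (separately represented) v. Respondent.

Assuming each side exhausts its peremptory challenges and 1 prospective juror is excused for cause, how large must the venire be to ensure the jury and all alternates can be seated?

21

Seats to fill: 6 + 2 alternates = 8.
Peremptories — Applicant: 3 + 1×2 + 2 = 7; Respondent: 3 + 1×2 = 5; total 12.
For-cause removals: 1.
Minimum venire: 8 + 12 + 1 = 21.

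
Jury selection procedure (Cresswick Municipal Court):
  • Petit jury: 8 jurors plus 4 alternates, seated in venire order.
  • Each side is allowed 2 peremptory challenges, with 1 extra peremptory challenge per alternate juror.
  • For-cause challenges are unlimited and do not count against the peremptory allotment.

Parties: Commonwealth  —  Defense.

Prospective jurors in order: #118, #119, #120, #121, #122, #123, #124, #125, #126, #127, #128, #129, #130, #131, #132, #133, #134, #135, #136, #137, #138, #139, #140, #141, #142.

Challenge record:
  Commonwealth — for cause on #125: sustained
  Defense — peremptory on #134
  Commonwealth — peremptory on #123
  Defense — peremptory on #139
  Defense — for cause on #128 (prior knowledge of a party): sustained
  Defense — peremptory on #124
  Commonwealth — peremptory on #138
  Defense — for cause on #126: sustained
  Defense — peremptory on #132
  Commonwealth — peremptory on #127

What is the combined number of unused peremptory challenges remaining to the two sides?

Commonwealth allotment: 2 base + 1 × 4 alternates = 6. Defense allotment: 2 base + 1 × 4 alternates = 6.
Commonwealth peremptories used: #123, #138, #127 — 3 (the for-cause on #125 doesn't count).
Defense peremptories used: #134, #139, #124, #132 — 4 (for-cause on #128, #126 don't count).
Remaining: (6 − 3) + (6 − 4) = 5.

5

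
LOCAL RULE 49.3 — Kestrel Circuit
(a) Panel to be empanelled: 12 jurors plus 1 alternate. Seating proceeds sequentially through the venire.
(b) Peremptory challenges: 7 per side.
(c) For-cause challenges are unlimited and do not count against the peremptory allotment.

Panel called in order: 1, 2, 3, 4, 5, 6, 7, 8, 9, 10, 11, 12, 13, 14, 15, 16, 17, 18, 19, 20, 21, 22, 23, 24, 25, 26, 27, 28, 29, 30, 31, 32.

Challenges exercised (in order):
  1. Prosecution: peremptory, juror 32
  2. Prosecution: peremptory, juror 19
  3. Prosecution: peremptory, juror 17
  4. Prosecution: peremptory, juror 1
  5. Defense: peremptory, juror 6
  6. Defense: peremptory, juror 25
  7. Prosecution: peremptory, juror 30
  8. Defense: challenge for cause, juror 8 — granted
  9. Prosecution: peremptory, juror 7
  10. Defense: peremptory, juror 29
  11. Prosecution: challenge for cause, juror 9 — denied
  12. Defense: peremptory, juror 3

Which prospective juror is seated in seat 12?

Removed: #1, #3, #6, #7, #8, #17, #19, #25, #29, #30, #32. (#9 stays — for-cause denied.)
Seating in order: seats 1–12 → #2, #4, #5, #9, #10, #11, #12, #13, #14, #15, #16, #18; alternates → #20.
So seat 12 is #18.

18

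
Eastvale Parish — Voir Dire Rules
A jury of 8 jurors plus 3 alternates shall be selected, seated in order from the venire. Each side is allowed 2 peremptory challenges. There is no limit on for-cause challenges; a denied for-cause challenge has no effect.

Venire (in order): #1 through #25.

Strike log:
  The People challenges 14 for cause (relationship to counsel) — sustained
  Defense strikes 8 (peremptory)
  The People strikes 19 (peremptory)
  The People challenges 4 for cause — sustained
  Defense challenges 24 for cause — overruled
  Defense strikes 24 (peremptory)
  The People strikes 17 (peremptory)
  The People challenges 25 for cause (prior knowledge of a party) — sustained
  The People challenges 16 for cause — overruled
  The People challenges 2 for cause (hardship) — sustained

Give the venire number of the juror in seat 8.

Removed: #2, #4, #8, #14, #17, #19, #24, #25. (#16 stays — for-cause denied.)
Seating in order: seats 1–8 → #1, #3, #5, #6, #7, #9, #10, #11; alternates → #12, #13, #15.
So seat 8 is #11.

11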